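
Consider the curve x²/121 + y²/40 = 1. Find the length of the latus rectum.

Center (0, 0). The larger denominator 121 sits under the x-term, so the major axis is horizontal; a² = 121, b² = 40.
Latus rectum length = 2b²/a = 2·40/11 = 80/11.

80/11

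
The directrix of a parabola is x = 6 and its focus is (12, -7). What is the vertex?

The vertex is the midpoint between the focus and the directrix along the axis of symmetry.
Axis is horizontal (directrix is vertical). Vertex x-coordinate = (12 + 6)/2 = 9; y-coordinate = -7.

(9, -7)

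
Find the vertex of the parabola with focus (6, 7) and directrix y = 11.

(6, 9)

The vertex is the midpoint between the focus and the directrix along the axis of symmetry.
Axis is vertical (directrix is horizontal). Vertex y-coordinate = (7 + 11)/2 = 9; x-coordinate = 6.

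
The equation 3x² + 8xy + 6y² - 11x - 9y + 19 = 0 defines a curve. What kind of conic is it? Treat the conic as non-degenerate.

ellipse

A = 3, B = 8, C = 6.
Discriminant B² − 4AC = 8² − 4·3·6 = -8.
B² − 4AC < 0 ⇒ ellipse.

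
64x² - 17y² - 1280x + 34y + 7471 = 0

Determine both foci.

Group the x- and y-terms: 64(x² - 20x) -17(y² - 2y) = -7471
64(x - 10)² -17(y - 1)² = -7471 + 6400 - 17 = -1088
Divide through by -1088 to get (y - 1)²/64 - (x - 10)²/17 = 1.
Hyperbola, center (10, 1), transverse axis vertical; a² = 64, b² = 17.
c² = a² + b² = 64 + 17 = 81, so c = 9.
Foci lie on the vertical axis through the center: (h, k ± c).

(10, -8) and (10, 10)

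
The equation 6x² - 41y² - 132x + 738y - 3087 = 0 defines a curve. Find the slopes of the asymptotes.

6(x² - 22x) -41(y² - 18y) = 3087
6(x - 11)² -41(y - 9)² = 3087 + 726 - 3321 = 492
Dividing both sides by 492: (x - 11)²/82 - (y - 9)²/12 = 1
Hyperbola, center (11, 9), transverse axis horizontal; a² = 82, b² = 12.
For a horizontal hyperbola the asymptotes have slope ±b/a.
Here that is ±2√3/√82 = ±√246/41.

√246/41 and -√246/41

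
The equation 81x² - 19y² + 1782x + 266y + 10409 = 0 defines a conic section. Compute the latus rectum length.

38/9

Collect terms: 81(x² + 22x) -19(y² - 14y) = -10409
Complete the square in x and y: 81(x + 11)² -19(y - 7)² = -10409 + 9801 - 931 = -1539
Dividing both sides by -1539: (y - 7)²/81 - (x + 11)²/19 = 1
Hyperbola, center (-11, 7), transverse axis vertical; a² = 81, b² = 19.
Latus rectum length = 2b²/a = 2·19/9 = 38/9.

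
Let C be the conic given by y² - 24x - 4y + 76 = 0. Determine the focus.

Only y is squared. Complete the square in y: (y - 2)² = 24(x - 3).
Vertex (3, 2); 4p = 24 so p = 6. Opens right.
Focus is p units from the vertex along the axis: (h + p, k).

(9, 2)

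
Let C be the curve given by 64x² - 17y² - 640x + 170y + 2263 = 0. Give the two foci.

Rearranging, 64(x² - 10x) -17(y² - 10y) = -2263.
Complete the square in x and y: 64(x - 5)² -17(y - 5)² = -2263 + 1600 - 425 = -1088
Divide by -1088: (y - 5)²/64 - (x - 5)²/17 = 1
Hyperbola, center (5, 5), transverse axis vertical; a² = 64, b² = 17.
c² = a² + b² = 64 + 17 = 81, so c = 9.
Foci lie on the vertical axis through the center: (h, k ± c).

(5, -4) and (5, 14)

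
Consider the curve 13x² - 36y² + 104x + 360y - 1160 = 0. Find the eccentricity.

13(x² + 8x) -36(y² - 10y) = 1160
Complete the square: 13(x + 4)² -36(y - 5)² = 1160 + 208 - 900 = 468
Divide by 468: (x + 4)²/36 - (y - 5)²/13 = 1
Hyperbola, center (-4, 5), transverse axis horizontal; a² = 36, b² = 13.
c² = a² + b² = 49, so c = 7.
e = c/a = 7/6.

e = 7/6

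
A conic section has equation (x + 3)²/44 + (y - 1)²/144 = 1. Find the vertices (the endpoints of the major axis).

Center (-3, 1). The larger denominator 144 sits under the y-term, so the major axis is vertical; a² = 144, b² = 44.
a = 12. Vertices at (h, k ± a).

(-3, -11) and (-3, 13)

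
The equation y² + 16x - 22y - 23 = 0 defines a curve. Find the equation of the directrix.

Only y is squared. Complete the square in y: (y - 11)² = -16(x - 9).
Vertex (9, 11); 4p = -16 so p = -4. Opens left.
Directrix is the vertical line x = h − p = 9 − (-4) = 13.

x = 13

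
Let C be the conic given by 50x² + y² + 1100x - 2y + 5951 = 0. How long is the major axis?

20

Group: 50(x² + 22x) + (y² - 2y) = -5951
Completing the square gives 50(x + 11)² + (y - 1)² = -5951 + 6050 + 1 = 100.
Dividing both sides by 100: (x + 11)²/2 + (y - 1)²/100 = 1
Ellipse, center (-11, 1), major axis vertical; a² = 100, b² = 2.
a² = 100 so a = 10; the major axis has length 2a = 20.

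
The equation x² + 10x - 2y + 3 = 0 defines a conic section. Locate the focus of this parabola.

(-5, -21/2)

Only x is squared. Complete the square in x: (x + 5)² = 2(y + 11).
Vertex (-5, -11); 4p = 2 so p = 1/2. Opens up.
Focus is p units from the vertex along the axis: (h, k + p).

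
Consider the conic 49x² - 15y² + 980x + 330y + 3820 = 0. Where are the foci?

Rearranging, 49(x² + 20x) -15(y² - 22y) = -3820.
Completing the square gives 49(x + 10)² -15(y - 11)² = -3820 + 4900 - 1815 = -735.
Divide through by -735 to get (y - 11)²/49 - (x + 10)²/15 = 1.
Hyperbola, center (-10, 11), transverse axis vertical; a² = 49, b² = 15.
c² = a² + b² = 49 + 15 = 64, so c = 8.
Foci lie on the vertical axis through the center: (h, k ± c).

(-10, 3) and (-10, 19)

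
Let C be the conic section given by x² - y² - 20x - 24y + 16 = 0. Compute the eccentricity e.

e = √2

(x² - 20x) -(y² + 24y) = -16
(x - 10)² -(y + 12)² = -16 + 100 - 144 = -60
Divide by -60: (y + 12)²/60 - (x - 10)²/60 = 1
Hyperbola, center (10, -12), transverse axis vertical; a² = 60, b² = 60.
c² = a² + b² = 120, so c = 2√30.
e = c/a = 2√30/2√15 = √2.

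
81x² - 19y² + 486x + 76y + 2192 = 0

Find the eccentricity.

Group: 81(x² + 6x) -19(y² - 4y) = -2192
Complete the square: 81(x + 3)² -19(y - 2)² = -2192 + 729 - 76 = -1539
Divide by -1539: (y - 2)²/81 - (x + 3)²/19 = 1
Hyperbola, center (-3, 2), transverse axis vertical; a² = 81, b² = 19.
c² = a² + b² = 100, so c = 10.
e = c/a = 10/9.

e = 10/9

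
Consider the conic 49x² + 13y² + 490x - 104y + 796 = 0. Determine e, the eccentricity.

e = 6/7

49(x² + 10x) + 13(y² - 8y) = -796
Complete the square: 49(x + 5)² + 13(y - 4)² = -796 + 1225 + 208 = 637
Dividing both sides by 637: (x + 5)²/13 + (y - 4)²/49 = 1
Ellipse, center (-5, 4), major axis vertical; a² = 49, b² = 13.
c² = a² - b² = 36, so c = 6.
e = c/a = 6/7.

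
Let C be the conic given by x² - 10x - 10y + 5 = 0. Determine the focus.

Only x is squared. Complete the square in x: (x - 5)² = 10(y + 2).
Vertex (5, -2); 4p = 10 so p = 5/2. Opens up.
Focus is p units from the vertex along the axis: (h, k + p).

(5, 1/2)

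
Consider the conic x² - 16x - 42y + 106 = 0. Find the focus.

Only x is squared. Complete the square in x: (x - 8)² = 42(y - 1).
Vertex (8, 1); 4p = 42 so p = 21/2. Opens up.
Focus is p units from the vertex along the axis: (h, k + p).

(8, 23/2)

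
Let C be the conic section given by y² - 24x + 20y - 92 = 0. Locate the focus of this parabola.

Only y is squared. Complete the square in y: (y + 10)² = 24(x + 8).
Vertex (-8, -10); 4p = 24 so p = 6. Opens right.
Focus is p units from the vertex along the axis: (h + p, k).

(-2, -10)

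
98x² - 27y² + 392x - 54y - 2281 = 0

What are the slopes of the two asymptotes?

Group: 98(x² + 4x) -27(y² + 2y) = 2281
98(x + 2)² -27(y + 1)² = 2281 + 392 - 27 = 2646
Dividing both sides by 2646: (x + 2)²/27 - (y + 1)²/98 = 1
Hyperbola, center (-2, -1), transverse axis horizontal; a² = 27, b² = 98.
For a horizontal hyperbola the asymptotes have slope ±b/a.
Here that is ±7√2/3√3 = ±7√6/9.

7√6/9 and -7√6/9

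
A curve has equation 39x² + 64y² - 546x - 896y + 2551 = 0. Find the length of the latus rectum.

39/4

Collect terms: 39(x² - 14x) + 64(y² - 14y) = -2551
39(x - 7)² + 64(y - 7)² = -2551 + 1911 + 3136 = 2496
Divide by 2496: (x - 7)²/64 + (y - 7)²/39 = 1
Ellipse, center (7, 7), major axis horizontal; a² = 64, b² = 39.
Latus rectum length = 2b²/a = 2·39/8 = 39/4.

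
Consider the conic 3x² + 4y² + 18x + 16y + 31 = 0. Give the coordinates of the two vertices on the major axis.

(-5, -2) and (-1, -2)

3(x² + 6x) + 4(y² + 4y) = -31
3(x + 3)² + 4(y + 2)² = -31 + 27 + 16 = 12
Divide by 12: (x + 3)²/4 + (y + 2)²/3 = 1
Ellipse, center (-3, -2), major axis horizontal; a² = 4, b² = 3.
a = 2. Vertices at (h ± a, k).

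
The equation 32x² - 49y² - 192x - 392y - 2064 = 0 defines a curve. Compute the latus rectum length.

Rearranging, 32(x² - 6x) -49(y² + 8y) = 2064.
Completing the square gives 32(x - 3)² -49(y + 4)² = 2064 + 288 - 784 = 1568.
Divide by 1568: (x - 3)²/49 - (y + 4)²/32 = 1
Hyperbola, center (3, -4), transverse axis horizontal; a² = 49, b² = 32.
Latus rectum length = 2b²/a = 2·32/7 = 64/7.

64/7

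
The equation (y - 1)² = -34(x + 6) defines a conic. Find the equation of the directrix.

x = 5/2

Vertex (-6, 1); 4p = -34 so p = -17/2. Opens left.
Directrix is the vertical line x = h − p = -6 − (-17/2) = 5/2.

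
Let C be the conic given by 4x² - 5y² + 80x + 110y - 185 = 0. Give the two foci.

Group: 4(x² + 20x) -5(y² - 22y) = 185
Complete the square: 4(x + 10)² -5(y - 11)² = 185 + 400 - 605 = -20
Divide through by -20 to get (y - 11)²/4 - (x + 10)²/5 = 1.
Hyperbola, center (-10, 11), transverse axis vertical; a² = 4, b² = 5.
c² = a² + b² = 4 + 5 = 9, so c = 3.
Foci lie on the vertical axis through the center: (h, k ± c).

(-10, 8) and (-10, 14)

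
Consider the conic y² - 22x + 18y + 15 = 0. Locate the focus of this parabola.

(5/2, -9)

Only y is squared. Complete the square in y: (y + 9)² = 22(x + 3).
Vertex (-3, -9); 4p = 22 so p = 11/2. Opens right.
Focus is p units from the vertex along the axis: (h + p, k).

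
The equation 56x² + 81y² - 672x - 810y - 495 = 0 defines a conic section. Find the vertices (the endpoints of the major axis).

(-3, 5) and (15, 5)

Collect terms: 56(x² - 12x) + 81(y² - 10y) = 495
Completing the square gives 56(x - 6)² + 81(y - 5)² = 495 + 2016 + 2025 = 4536.
Divide through by 4536 to get (x - 6)²/81 + (y - 5)²/56 = 1.
Ellipse, center (6, 5), major axis horizontal; a² = 81, b² = 56.
a = 9. Vertices at (h ± a, k).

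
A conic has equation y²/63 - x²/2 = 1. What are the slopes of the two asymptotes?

Center (0, 0). The positive term is the y-term, so the transverse axis is vertical; a² = 63, b² = 2.
For a vertical hyperbola the asymptotes have slope ±a/b.
Here that is ±3√7/√2 = ±3√14/2.

3√14/2 and -3√14/2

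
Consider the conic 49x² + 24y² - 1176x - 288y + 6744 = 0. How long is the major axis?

14

Group the x- and y-terms: 49(x² - 24x) + 24(y² - 12y) = -6744
Complete the square: 49(x - 12)² + 24(y - 6)² = -6744 + 7056 + 864 = 1176
Divide by 1176: (x - 12)²/24 + (y - 6)²/49 = 1
Ellipse, center (12, 6), major axis vertical; a² = 49, b² = 24.
a² = 49 so a = 7; the major axis has length 2a = 14.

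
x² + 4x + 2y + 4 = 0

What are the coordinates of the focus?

(-2, -1/2)

Only x is squared. Complete the square in x: (x + 2)² = -2y.
Vertex (-2, 0); 4p = -2 so p = -1/2. Opens down.
Focus is p units from the vertex along the axis: (h, k + p).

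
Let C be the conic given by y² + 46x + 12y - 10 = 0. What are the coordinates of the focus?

(-21/2, -6)

Only y is squared. Complete the square in y: (y + 6)² = -46(x - 1).
Vertex (1, -6); 4p = -46 so p = -23/2. Opens left.
Focus is p units from the vertex along the axis: (h + p, k).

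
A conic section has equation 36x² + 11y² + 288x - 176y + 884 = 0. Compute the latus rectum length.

36(x² + 8x) + 11(y² - 16y) = -884
Complete the square: 36(x + 4)² + 11(y - 8)² = -884 + 576 + 704 = 396
Divide by 396: (x + 4)²/11 + (y - 8)²/36 = 1
Ellipse, center (-4, 8), major axis vertical; a² = 36, b² = 11.
Latus rectum length = 2b²/a = 2·11/6 = 11/3.

11/3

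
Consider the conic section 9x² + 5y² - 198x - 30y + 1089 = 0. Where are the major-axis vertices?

(11, 0) and (11, 6)

Group: 9(x² - 22x) + 5(y² - 6y) = -1089
Complete the square: 9(x - 11)² + 5(y - 3)² = -1089 + 1089 + 45 = 45
Divide through by 45 to get (x - 11)²/5 + (y - 3)²/9 = 1.
Ellipse, center (11, 3), major axis vertical; a² = 9, b² = 5.
a = 3. Vertices at (h, k ± a).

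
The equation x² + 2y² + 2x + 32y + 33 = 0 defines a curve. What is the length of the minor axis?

8√3

(x² + 2x) + 2(y² + 16y) = -33
Completing the square gives (x + 1)² + 2(y + 8)² = -33 + 1 + 128 = 96.
Divide by 96: (x + 1)²/96 + (y + 8)²/48 = 1
Ellipse, center (-1, -8), major axis horizontal; a² = 96, b² = 48.
b² = 48 so b = 4√3; the minor axis has length 2b = 8√3.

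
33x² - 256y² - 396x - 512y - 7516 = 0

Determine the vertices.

(-10, -1) and (22, -1)

Group: 33(x² - 12x) -256(y² + 2y) = 7516
Completing the square gives 33(x - 6)² -256(y + 1)² = 7516 + 1188 - 256 = 8448.
Dividing both sides by 8448: (x - 6)²/256 - (y + 1)²/33 = 1
Hyperbola, center (6, -1), transverse axis horizontal; a² = 256, b² = 33.
a = 16. Vertices at (h ± a, k).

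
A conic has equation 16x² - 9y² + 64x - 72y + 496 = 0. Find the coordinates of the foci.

Rearranging, 16(x² + 4x) -9(y² + 8y) = -496.
Complete the square: 16(x + 2)² -9(y + 4)² = -496 + 64 - 144 = -576
Divide through by -576 to get (y + 4)²/64 - (x + 2)²/36 = 1.
Hyperbola, center (-2, -4), transverse axis vertical; a² = 64, b² = 36.
c² = a² + b² = 64 + 36 = 100, so c = 10.
Foci lie on the vertical axis through the center: (h, k ± c).

(-2, -14) and (-2, 6)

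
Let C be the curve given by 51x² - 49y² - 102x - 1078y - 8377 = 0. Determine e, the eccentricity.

Rearranging, 51(x² - 2x) -49(y² + 22y) = 8377.
51(x - 1)² -49(y + 11)² = 8377 + 51 - 5929 = 2499
Divide through by 2499 to get (x - 1)²/49 - (y + 11)²/51 = 1.
Hyperbola, center (1, -11), transverse axis horizontal; a² = 49, b² = 51.
c² = a² + b² = 100, so c = 10.
e = c/a = 10/7.

e = 10/7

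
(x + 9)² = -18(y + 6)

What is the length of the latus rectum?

Vertex (-9, -6); 4p = -18 so p = -9/2. Opens down.
Latus rectum length = |4p| = 18.

18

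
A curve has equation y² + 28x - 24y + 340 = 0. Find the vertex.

Only y is squared. Complete the square in y: (y - 12)² = -28(x + 7).
Vertex (-7, 12); 4p = -28 so p = -7. Opens left.

(-7, 12)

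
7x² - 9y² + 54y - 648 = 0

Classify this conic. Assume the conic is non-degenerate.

No xy term. Coefficients of x² and y² are A = 7, C = -9.
A and C have opposite signs ⇒ hyperbola.

hyperbola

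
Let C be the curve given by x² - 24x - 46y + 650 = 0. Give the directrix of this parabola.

y = -1/2

Only x is squared. Complete the square in x: (x - 12)² = 46(y - 11).
Vertex (12, 11); 4p = 46 so p = 23/2. Opens up.
Directrix is the horizontal line y = k − p = 11 − (23/2) = -1/2.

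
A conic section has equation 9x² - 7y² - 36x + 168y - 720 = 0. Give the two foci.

Group: 9(x² - 4x) -7(y² - 24y) = 720
Complete the square: 9(x - 2)² -7(y - 12)² = 720 + 36 - 1008 = -252
Dividing both sides by -252: (y - 12)²/36 - (x - 2)²/28 = 1
Hyperbola, center (2, 12), transverse axis vertical; a² = 36, b² = 28.
c² = a² + b² = 36 + 28 = 64, so c = 8.
Foci lie on the vertical axis through the center: (h, k ± c).

(2, 4) and (2, 20)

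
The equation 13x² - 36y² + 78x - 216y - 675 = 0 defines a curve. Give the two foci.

(-10, -3) and (4, -3)

Group the x- and y-terms: 13(x² + 6x) -36(y² + 6y) = 675
13(x + 3)² -36(y + 3)² = 675 + 117 - 324 = 468
Divide through by 468 to get (x + 3)²/36 - (y + 3)²/13 = 1.
Hyperbola, center (-3, -3), transverse axis horizontal; a² = 36, b² = 13.
c² = a² + b² = 36 + 13 = 49, so c = 7.
Foci lie on the horizontal axis through the center: (h ± c, k).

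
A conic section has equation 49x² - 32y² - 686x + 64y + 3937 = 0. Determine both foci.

(7, -8) and (7, 10)

Collect terms: 49(x² - 14x) -32(y² - 2y) = -3937
Complete the square in x and y: 49(x - 7)² -32(y - 1)² = -3937 + 2401 - 32 = -1568
Divide by -1568: (y - 1)²/49 - (x - 7)²/32 = 1
Hyperbola, center (7, 1), transverse axis vertical; a² = 49, b² = 32.
c² = a² + b² = 49 + 32 = 81, so c = 9.
Foci lie on the vertical axis through the center: (h, k ± c).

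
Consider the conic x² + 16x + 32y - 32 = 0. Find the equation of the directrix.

y = 11

Only x is squared. Complete the square in x: (x + 8)² = -32(y - 3).
Vertex (-8, 3); 4p = -32 so p = -8. Opens down.
Directrix is the horizontal line y = k − p = 3 − (-8) = 11.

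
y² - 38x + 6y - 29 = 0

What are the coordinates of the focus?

Only y is squared. Complete the square in y: (y + 3)² = 38(x + 1).
Vertex (-1, -3); 4p = 38 so p = 19/2. Opens right.
Focus is p units from the vertex along the axis: (h + p, k).

(17/2, -3)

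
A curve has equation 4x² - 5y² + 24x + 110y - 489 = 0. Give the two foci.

Collect terms: 4(x² + 6x) -5(y² - 22y) = 489
Complete the square in x and y: 4(x + 3)² -5(y - 11)² = 489 + 36 - 605 = -80
Dividing both sides by -80: (y - 11)²/16 - (x + 3)²/20 = 1
Hyperbola, center (-3, 11), transverse axis vertical; a² = 16, b² = 20.
c² = a² + b² = 16 + 20 = 36, so c = 6.
Foci lie on the vertical axis through the center: (h, k ± c).

(-3, 5) and (-3, 17)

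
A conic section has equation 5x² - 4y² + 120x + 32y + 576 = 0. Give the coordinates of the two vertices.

Group the x- and y-terms: 5(x² + 24x) -4(y² - 8y) = -576
Complete the square: 5(x + 12)² -4(y - 4)² = -576 + 720 - 64 = 80
Dividing both sides by 80: (x + 12)²/16 - (y - 4)²/20 = 1
Hyperbola, center (-12, 4), transverse axis horizontal; a² = 16, b² = 20.
a = 4. Vertices at (h ± a, k).

(-16, 4) and (-8, 4)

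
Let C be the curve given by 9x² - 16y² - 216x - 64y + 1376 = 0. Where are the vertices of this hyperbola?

(12, -5) and (12, 1)

9(x² - 24x) -16(y² + 4y) = -1376
Complete the square in x and y: 9(x - 12)² -16(y + 2)² = -1376 + 1296 - 64 = -144
Divide through by -144 to get (y + 2)²/9 - (x - 12)²/16 = 1.
Hyperbola, center (12, -2), transverse axis vertical; a² = 9, b² = 16.
a = 3. Vertices at (h, k ± a).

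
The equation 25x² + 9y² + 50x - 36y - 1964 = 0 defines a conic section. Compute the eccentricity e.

Group: 25(x² + 2x) + 9(y² - 4y) = 1964
Complete the square in x and y: 25(x + 1)² + 9(y - 2)² = 1964 + 25 + 36 = 2025
Divide through by 2025 to get (x + 1)²/81 + (y - 2)²/225 = 1.
Ellipse, center (-1, 2), major axis vertical; a² = 225, b² = 81.
c² = a² - b² = 144, so c = 12.
e = c/a = 12/15 = 4/5.

e = 4/5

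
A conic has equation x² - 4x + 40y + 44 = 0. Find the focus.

Only x is squared. Complete the square in x: (x - 2)² = -40(y + 1).
Vertex (2, -1); 4p = -40 so p = -10. Opens down.
Focus is p units from the vertex along the axis: (h, k + p).

(2, -11)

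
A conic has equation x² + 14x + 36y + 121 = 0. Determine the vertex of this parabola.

(-7, -2)

Only x is squared. Complete the square in x: (x + 7)² = -36(y + 2).
Vertex (-7, -2); 4p = -36 so p = -9. Opens down.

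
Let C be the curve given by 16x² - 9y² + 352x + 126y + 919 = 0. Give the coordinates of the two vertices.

Group: 16(x² + 22x) -9(y² - 14y) = -919
Complete the square in x and y: 16(x + 11)² -9(y - 7)² = -919 + 1936 - 441 = 576
Dividing both sides by 576: (x + 11)²/36 - (y - 7)²/64 = 1
Hyperbola, center (-11, 7), transverse axis horizontal; a² = 36, b² = 64.
a = 6. Vertices at (h ± a, k).

(-17, 7) and (-5, 7)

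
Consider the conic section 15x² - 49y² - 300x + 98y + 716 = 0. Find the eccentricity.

e = 8/7

Group: 15(x² - 20x) -49(y² - 2y) = -716
Complete the square: 15(x - 10)² -49(y - 1)² = -716 + 1500 - 49 = 735
Divide through by 735 to get (x - 10)²/49 - (y - 1)²/15 = 1.
Hyperbola, center (10, 1), transverse axis horizontal; a² = 49, b² = 15.
c² = a² + b² = 64, so c = 8.
e = c/a = 8/7.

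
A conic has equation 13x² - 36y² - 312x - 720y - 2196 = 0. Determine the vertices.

Collect terms: 13(x² - 24x) -36(y² + 20y) = 2196
Completing the square gives 13(x - 12)² -36(y + 10)² = 2196 + 1872 - 3600 = 468.
Divide through by 468 to get (x - 12)²/36 - (y + 10)²/13 = 1.
Hyperbola, center (12, -10), transverse axis horizontal; a² = 36, b² = 13.
a = 6. Vertices at (h ± a, k).

(6, -10) and (18, -10)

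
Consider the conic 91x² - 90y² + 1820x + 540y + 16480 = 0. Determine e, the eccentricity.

e = √16471/91

Rearranging, 91(x² + 20x) -90(y² - 6y) = -16480.
Complete the square in x and y: 91(x + 10)² -90(y - 3)² = -16480 + 9100 - 810 = -8190
Dividing both sides by -8190: (y - 3)²/91 - (x + 10)²/90 = 1
Hyperbola, center (-10, 3), transverse axis vertical; a² = 91, b² = 90.
c² = a² + b² = 181, so c = √181.
e = c/a = √181/√91 = √16471/91.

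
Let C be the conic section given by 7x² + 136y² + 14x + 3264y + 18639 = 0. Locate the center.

Rearranging, 7(x² + 2x) + 136(y² + 24y) = -18639.
Complete the square: 7(x + 1)² + 136(y + 12)² = -18639 + 7 + 19584 = 952
Dividing both sides by 952: (x + 1)²/136 + (y + 12)²/7 = 1
Ellipse with center (-1, -12).

(-1, -12)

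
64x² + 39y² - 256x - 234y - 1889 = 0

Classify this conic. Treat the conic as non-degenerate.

No xy term. Coefficients of x² and y² are A = 64, C = 39.
A and C have the same sign but A ≠ C ⇒ ellipse.

ellipse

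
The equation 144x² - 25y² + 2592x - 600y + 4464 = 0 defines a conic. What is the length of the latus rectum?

Group the x- and y-terms: 144(x² + 18x) -25(y² + 24y) = -4464
Complete the square: 144(x + 9)² -25(y + 12)² = -4464 + 11664 - 3600 = 3600
Dividing both sides by 3600: (x + 9)²/25 - (y + 12)²/144 = 1
Hyperbola, center (-9, -12), transverse axis horizontal; a² = 25, b² = 144.
Latus rectum length = 2b²/a = 2·144/5 = 288/5.

288/5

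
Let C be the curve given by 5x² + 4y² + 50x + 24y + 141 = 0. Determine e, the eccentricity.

5(x² + 10x) + 4(y² + 6y) = -141
5(x + 5)² + 4(y + 3)² = -141 + 125 + 36 = 20
Divide through by 20 to get (x + 5)²/4 + (y + 3)²/5 = 1.
Ellipse, center (-5, -3), major axis vertical; a² = 5, b² = 4.
c² = a² - b² = 1, so c = 1.
e = c/a = 1/√5 = √5/5.

e = √5/5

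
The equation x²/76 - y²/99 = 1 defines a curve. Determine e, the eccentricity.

e = 5√133/38

Center (0, 0). The positive term is the x-term, so the transverse axis is horizontal; a² = 76, b² = 99.
c² = a² + b² = 175, so c = 5√7.
e = c/a = 5√7/2√19 = 5√133/38.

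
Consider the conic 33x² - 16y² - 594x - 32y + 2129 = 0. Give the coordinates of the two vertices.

33(x² - 18x) -16(y² + 2y) = -2129
Complete the square: 33(x - 9)² -16(y + 1)² = -2129 + 2673 - 16 = 528
Dividing both sides by 528: (x - 9)²/16 - (y + 1)²/33 = 1
Hyperbola, center (9, -1), transverse axis horizontal; a² = 16, b² = 33.
a = 4. Vertices at (h ± a, k).

(5, -1) and (13, -1)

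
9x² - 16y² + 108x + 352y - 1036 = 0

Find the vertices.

9(x² + 12x) -16(y² - 22y) = 1036
9(x + 6)² -16(y - 11)² = 1036 + 324 - 1936 = -576
Dividing both sides by -576: (y - 11)²/36 - (x + 6)²/64 = 1
Hyperbola, center (-6, 11), transverse axis vertical; a² = 36, b² = 64.
a = 6. Vertices at (h, k ± a).

(-6, 5) and (-6, 17)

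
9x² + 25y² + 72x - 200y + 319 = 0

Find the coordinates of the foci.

9(x² + 8x) + 25(y² - 8y) = -319
Complete the square: 9(x + 4)² + 25(y - 4)² = -319 + 144 + 400 = 225
Divide by 225: (x + 4)²/25 + (y - 4)²/9 = 1
Ellipse, center (-4, 4), major axis horizontal; a² = 25, b² = 9.
c² = a² - b² = 25 - 9 = 16, so c = 4.
Foci lie on the horizontal axis through the center: (h ± c, k).

(-8, 4) and (0, 4)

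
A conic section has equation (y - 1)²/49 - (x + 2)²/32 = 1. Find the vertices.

Center (-2, 1). The positive term is the y-term, so the transverse axis is vertical; a² = 49, b² = 32.
a = 7. Vertices at (h, k ± a).

(-2, -6) and (-2, 8)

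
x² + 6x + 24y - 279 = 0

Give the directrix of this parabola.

Only x is squared. Complete the square in x: (x + 3)² = -24(y - 12).
Vertex (-3, 12); 4p = -24 so p = -6. Opens down.
Directrix is the horizontal line y = k − p = 12 − (-6) = 18.

y = 18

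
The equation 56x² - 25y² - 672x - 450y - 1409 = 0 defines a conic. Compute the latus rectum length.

112/5

Rearranging, 56(x² - 12x) -25(y² + 18y) = 1409.
Complete the square: 56(x - 6)² -25(y + 9)² = 1409 + 2016 - 2025 = 1400
Divide by 1400: (x - 6)²/25 - (y + 9)²/56 = 1
Hyperbola, center (6, -9), transverse axis horizontal; a² = 25, b² = 56.
Latus rectum length = 2b²/a = 2·56/5 = 112/5.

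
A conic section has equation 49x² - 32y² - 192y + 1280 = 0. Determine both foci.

(0, -12) and (0, 6)

Collect terms: 49x² -32(y² + 6y) = -1280
Completing the square gives 49x² -32(y + 3)² = -1280 + 0 - 288 = -1568.
Divide by -1568: (y + 3)²/49 - x²/32 = 1
Hyperbola, center (0, -3), transverse axis vertical; a² = 49, b² = 32.
c² = a² + b² = 49 + 32 = 81, so c = 9.
Foci lie on the vertical axis through the center: (h, k ± c).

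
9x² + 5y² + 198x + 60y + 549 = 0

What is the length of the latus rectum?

Rearranging, 9(x² + 22x) + 5(y² + 12y) = -549.
Complete the square: 9(x + 11)² + 5(y + 6)² = -549 + 1089 + 180 = 720
Divide through by 720 to get (x + 11)²/80 + (y + 6)²/144 = 1.
Ellipse, center (-11, -6), major axis vertical; a² = 144, b² = 80.
Latus rectum length = 2b²/a = 2·80/12 = 40/3.

40/3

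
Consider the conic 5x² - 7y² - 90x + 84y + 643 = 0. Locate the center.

(9, 6)

Group the x- and y-terms: 5(x² - 18x) -7(y² - 12y) = -643
Completing the square gives 5(x - 9)² -7(y - 6)² = -643 + 405 - 252 = -490.
Divide through by -490 to get (y - 6)²/70 - (x - 9)²/98 = 1.
Hyperbola with center (9, 6).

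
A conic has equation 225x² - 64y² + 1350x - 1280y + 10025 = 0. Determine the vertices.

Collect terms: 225(x² + 6x) -64(y² + 20y) = -10025
225(x + 3)² -64(y + 10)² = -10025 + 2025 - 6400 = -14400
Dividing both sides by -14400: (y + 10)²/225 - (x + 3)²/64 = 1
Hyperbola, center (-3, -10), transverse axis vertical; a² = 225, b² = 64.
a = 15. Vertices at (h, k ± a).

(-3, -25) and (-3, 5)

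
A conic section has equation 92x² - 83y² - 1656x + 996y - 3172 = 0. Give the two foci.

(9 - 5√7, 6) and (9 + 5√7, 6)

92(x² - 18x) -83(y² - 12y) = 3172
Complete the square in x and y: 92(x - 9)² -83(y - 6)² = 3172 + 7452 - 2988 = 7636
Dividing both sides by 7636: (x - 9)²/83 - (y - 6)²/92 = 1
Hyperbola, center (9, 6), transverse axis horizontal; a² = 83, b² = 92.
c² = a² + b² = 83 + 92 = 175, so c = 5√7.
Foci lie on the horizontal axis through the center: (h ± c, k).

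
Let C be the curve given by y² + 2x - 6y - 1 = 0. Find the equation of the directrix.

x = 11/2

Only y is squared. Complete the square in y: (y - 3)² = -2(x - 5).
Vertex (5, 3); 4p = -2 so p = -1/2. Opens left.
Directrix is the vertical line x = h − p = 5 − (-1/2) = 11/2.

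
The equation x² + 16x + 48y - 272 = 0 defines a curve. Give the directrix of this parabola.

y = 19

Only x is squared. Complete the square in x: (x + 8)² = -48(y - 7).
Vertex (-8, 7); 4p = -48 so p = -12. Opens down.
Directrix is the horizontal line y = k − p = 7 − (-12) = 19.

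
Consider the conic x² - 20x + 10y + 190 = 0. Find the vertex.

(10, -9)

Only x is squared. Complete the square in x: (x - 10)² = -10(y + 9).
Vertex (10, -9); 4p = -10 so p = -5/2. Opens down.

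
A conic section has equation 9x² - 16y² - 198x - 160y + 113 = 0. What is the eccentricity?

Rearranging, 9(x² - 22x) -16(y² + 10y) = -113.
Completing the square gives 9(x - 11)² -16(y + 5)² = -113 + 1089 - 400 = 576.
Divide by 576: (x - 11)²/64 - (y + 5)²/36 = 1
Hyperbola, center (11, -5), transverse axis horizontal; a² = 64, b² = 36.
c² = a² + b² = 100, so c = 10.
e = c/a = 10/8 = 5/4.

e = 5/4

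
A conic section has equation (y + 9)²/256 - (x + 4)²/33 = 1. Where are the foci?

(-4, -26) and (-4, 8)

Center (-4, -9). The positive term is the y-term, so the transverse axis is vertical; a² = 256, b² = 33.
c² = a² + b² = 256 + 33 = 289, so c = 17.
Foci lie on the vertical axis through the center: (h, k ± c).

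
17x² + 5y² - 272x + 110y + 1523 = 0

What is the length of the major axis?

17(x² - 16x) + 5(y² + 22y) = -1523
Complete the square: 17(x - 8)² + 5(y + 11)² = -1523 + 1088 + 605 = 170
Divide by 170: (x - 8)²/10 + (y + 11)²/34 = 1
Ellipse, center (8, -11), major axis vertical; a² = 34, b² = 10.
a² = 34 so a = √34; the major axis has length 2a = 2√34.

2√34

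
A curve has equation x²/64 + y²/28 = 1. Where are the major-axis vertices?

(-8, 0) and (8, 0)

Center (0, 0). The larger denominator 64 sits under the x-term, so the major axis is horizontal; a² = 64, b² = 28.
a = 8. Vertices at (h ± a, k).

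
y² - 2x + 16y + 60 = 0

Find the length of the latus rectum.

Only y is squared. Complete the square in y: (y + 8)² = 2(x + 2).
Vertex (-2, -8); 4p = 2 so p = 1/2. Opens right.
Latus rectum length = |4p| = 2.

2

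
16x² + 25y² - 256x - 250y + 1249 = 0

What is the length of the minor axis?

Rearranging, 16(x² - 16x) + 25(y² - 10y) = -1249.
Completing the square gives 16(x - 8)² + 25(y - 5)² = -1249 + 1024 + 625 = 400.
Divide by 400: (x - 8)²/25 + (y - 5)²/16 = 1
Ellipse, center (8, 5), major axis horizontal; a² = 25, b² = 16.
b² = 16 so b = 4; the minor axis has length 2b = 8.

8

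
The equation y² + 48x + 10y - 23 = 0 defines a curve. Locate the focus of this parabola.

Only y is squared. Complete the square in y: (y + 5)² = -48(x - 1).
Vertex (1, -5); 4p = -48 so p = -12. Opens left.
Focus is p units from the vertex along the axis: (h + p, k).

(-11, -5)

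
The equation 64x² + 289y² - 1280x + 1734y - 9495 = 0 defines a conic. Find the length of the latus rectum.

Group: 64(x² - 20x) + 289(y² + 6y) = 9495
Completing the square gives 64(x - 10)² + 289(y + 3)² = 9495 + 6400 + 2601 = 18496.
Divide by 18496: (x - 10)²/289 + (y + 3)²/64 = 1
Ellipse, center (10, -3), major axis horizontal; a² = 289, b² = 64.
Latus rectum length = 2b²/a = 2·64/17 = 128/17.

128/17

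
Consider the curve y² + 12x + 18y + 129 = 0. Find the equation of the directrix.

Only y is squared. Complete the square in y: (y + 9)² = -12(x + 4).
Vertex (-4, -9); 4p = -12 so p = -3. Opens left.
Directrix is the vertical line x = h − p = -4 − (-3) = -1.

x = -1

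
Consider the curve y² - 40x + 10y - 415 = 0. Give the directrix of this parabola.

x = -21

Only y is squared. Complete the square in y: (y + 5)² = 40(x + 11).
Vertex (-11, -5); 4p = 40 so p = 10. Opens right.
Directrix is the vertical line x = h − p = -11 − (10) = -21.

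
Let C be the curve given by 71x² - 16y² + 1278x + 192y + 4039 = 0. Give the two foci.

71(x² + 18x) -16(y² - 12y) = -4039
71(x + 9)² -16(y - 6)² = -4039 + 5751 - 576 = 1136
Dividing both sides by 1136: (x + 9)²/16 - (y - 6)²/71 = 1
Hyperbola, center (-9, 6), transverse axis horizontal; a² = 16, b² = 71.
c² = a² + b² = 16 + 71 = 87, so c = √87.
Foci lie on the horizontal axis through the center: (h ± c, k).

(-9 - √87, 6) and (-9 + √87, 6)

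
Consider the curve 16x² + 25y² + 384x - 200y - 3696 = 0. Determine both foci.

(-24, 4) and (0, 4)

Group: 16(x² + 24x) + 25(y² - 8y) = 3696
Complete the square in x and y: 16(x + 12)² + 25(y - 4)² = 3696 + 2304 + 400 = 6400
Dividing both sides by 6400: (x + 12)²/400 + (y - 4)²/256 = 1
Ellipse, center (-12, 4), major axis horizontal; a² = 400, b² = 256.
c² = a² - b² = 400 - 256 = 144, so c = 12.
Foci lie on the horizontal axis through the center: (h ± c, k).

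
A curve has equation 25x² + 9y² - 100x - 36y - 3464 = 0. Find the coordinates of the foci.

Collect terms: 25(x² - 4x) + 9(y² - 4y) = 3464
Complete the square: 25(x - 2)² + 9(y - 2)² = 3464 + 100 + 36 = 3600
Divide by 3600: (x - 2)²/144 + (y - 2)²/400 = 1
Ellipse, center (2, 2), major axis vertical; a² = 400, b² = 144.
c² = a² - b² = 400 - 144 = 256, so c = 16.
Foci lie on the vertical axis through the center: (h, k ± c).

(2, -14) and (2, 18)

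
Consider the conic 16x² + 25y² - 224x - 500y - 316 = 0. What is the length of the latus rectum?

96/5

16(x² - 14x) + 25(y² - 20y) = 316
Complete the square: 16(x - 7)² + 25(y - 10)² = 316 + 784 + 2500 = 3600
Dividing both sides by 3600: (x - 7)²/225 + (y - 10)²/144 = 1
Ellipse, center (7, 10), major axis horizontal; a² = 225, b² = 144.
Latus rectum length = 2b²/a = 2·144/15 = 96/5.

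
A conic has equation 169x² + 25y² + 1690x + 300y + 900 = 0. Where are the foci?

Rearranging, 169(x² + 10x) + 25(y² + 12y) = -900.
Completing the square gives 169(x + 5)² + 25(y + 6)² = -900 + 4225 + 900 = 4225.
Dividing both sides by 4225: (x + 5)²/25 + (y + 6)²/169 = 1
Ellipse, center (-5, -6), major axis vertical; a² = 169, b² = 25.
c² = a² - b² = 169 - 25 = 144, so c = 12.
Foci lie on the vertical axis through the center: (h, k ± c).

(-5, -18) and (-5, 6)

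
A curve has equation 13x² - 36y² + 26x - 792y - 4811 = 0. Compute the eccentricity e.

Rearranging, 13(x² + 2x) -36(y² + 22y) = 4811.
Complete the square: 13(x + 1)² -36(y + 11)² = 4811 + 13 - 4356 = 468
Dividing both sides by 468: (x + 1)²/36 - (y + 11)²/13 = 1
Hyperbola, center (-1, -11), transverse axis horizontal; a² = 36, b² = 13.
c² = a² + b² = 49, so c = 7.
e = c/a = 7/6.

e = 7/6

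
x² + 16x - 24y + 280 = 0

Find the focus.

(-8, 15)

Only x is squared. Complete the square in x: (x + 8)² = 24(y - 9).
Vertex (-8, 9); 4p = 24 so p = 6. Opens up.
Focus is p units from the vertex along the axis: (h, k + p).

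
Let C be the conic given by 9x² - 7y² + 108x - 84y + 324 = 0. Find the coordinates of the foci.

(-6, -14) and (-6, 2)

Rearranging, 9(x² + 12x) -7(y² + 12y) = -324.
Completing the square gives 9(x + 6)² -7(y + 6)² = -324 + 324 - 252 = -252.
Divide by -252: (y + 6)²/36 - (x + 6)²/28 = 1
Hyperbola, center (-6, -6), transverse axis vertical; a² = 36, b² = 28.
c² = a² + b² = 36 + 28 = 64, so c = 8.
Foci lie on the vertical axis through the center: (h, k ± c).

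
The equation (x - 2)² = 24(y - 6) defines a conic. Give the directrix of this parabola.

y = 0

Vertex (2, 6); 4p = 24 so p = 6. Opens up.
Directrix is the horizontal line y = k − p = 6 − (6) = 0.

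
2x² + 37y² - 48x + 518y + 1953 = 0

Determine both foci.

(12 - √70, -7) and (12 + √70, -7)

Rearranging, 2(x² - 24x) + 37(y² + 14y) = -1953.
Complete the square in x and y: 2(x - 12)² + 37(y + 7)² = -1953 + 288 + 1813 = 148
Divide through by 148 to get (x - 12)²/74 + (y + 7)²/4 = 1.
Ellipse, center (12, -7), major axis horizontal; a² = 74, b² = 4.
c² = a² - b² = 74 - 4 = 70, so c = √70.
Foci lie on the horizontal axis through the center: (h ± c, k).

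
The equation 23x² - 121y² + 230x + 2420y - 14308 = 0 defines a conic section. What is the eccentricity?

e = 12/11

Group: 23(x² + 10x) -121(y² - 20y) = 14308
Complete the square in x and y: 23(x + 5)² -121(y - 10)² = 14308 + 575 - 12100 = 2783
Dividing both sides by 2783: (x + 5)²/121 - (y - 10)²/23 = 1
Hyperbola, center (-5, 10), transverse axis horizontal; a² = 121, b² = 23.
c² = a² + b² = 144, so c = 12.
e = c/a = 12/11.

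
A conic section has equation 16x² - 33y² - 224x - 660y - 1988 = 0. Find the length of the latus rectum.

33/2

Group: 16(x² - 14x) -33(y² + 20y) = 1988
Complete the square in x and y: 16(x - 7)² -33(y + 10)² = 1988 + 784 - 3300 = -528
Dividing both sides by -528: (y + 10)²/16 - (x - 7)²/33 = 1
Hyperbola, center (7, -10), transverse axis vertical; a² = 16, b² = 33.
Latus rectum length = 2b²/a = 2·33/4 = 33/2.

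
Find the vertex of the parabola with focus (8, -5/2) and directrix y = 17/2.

The vertex is the midpoint between the focus and the directrix along the axis of symmetry.
Axis is vertical (directrix is horizontal). Vertex y-coordinate = (-5/2 + 17/2)/2 = 3; x-coordinate = 8.

(8, 3)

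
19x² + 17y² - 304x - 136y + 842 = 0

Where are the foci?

(8, 2) and (8, 6)

Group: 19(x² - 16x) + 17(y² - 8y) = -842
Completing the square gives 19(x - 8)² + 17(y - 4)² = -842 + 1216 + 272 = 646.
Dividing both sides by 646: (x - 8)²/34 + (y - 4)²/38 = 1
Ellipse, center (8, 4), major axis vertical; a² = 38, b² = 34.
c² = a² - b² = 38 - 34 = 4, so c = 2.
Foci lie on the vertical axis through the center: (h, k ± c).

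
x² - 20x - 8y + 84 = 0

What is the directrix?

Only x is squared. Complete the square in x: (x - 10)² = 8(y + 2).
Vertex (10, -2); 4p = 8 so p = 2. Opens up.
Directrix is the horizontal line y = k − p = -2 − (2) = -4.

y = -4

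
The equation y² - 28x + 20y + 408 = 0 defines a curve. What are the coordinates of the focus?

(18, -10)

Only y is squared. Complete the square in y: (y + 10)² = 28(x - 11).
Vertex (11, -10); 4p = 28 so p = 7. Opens right.
Focus is p units from the vertex along the axis: (h + p, k).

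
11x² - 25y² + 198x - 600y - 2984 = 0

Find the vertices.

Collect terms: 11(x² + 18x) -25(y² + 24y) = 2984
Complete the square: 11(x + 9)² -25(y + 12)² = 2984 + 891 - 3600 = 275
Divide by 275: (x + 9)²/25 - (y + 12)²/11 = 1
Hyperbola, center (-9, -12), transverse axis horizontal; a² = 25, b² = 11.
a = 5. Vertices at (h ± a, k).

(-14, -12) and (-4, -12)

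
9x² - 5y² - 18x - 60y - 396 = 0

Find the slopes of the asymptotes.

3√5/5 and -3√5/5

Rearranging, 9(x² - 2x) -5(y² + 12y) = 396.
Complete the square: 9(x - 1)² -5(y + 6)² = 396 + 9 - 180 = 225
Divide by 225: (x - 1)²/25 - (y + 6)²/45 = 1
Hyperbola, center (1, -6), transverse axis horizontal; a² = 25, b² = 45.
For a horizontal hyperbola the asymptotes have slope ±b/a.
Here that is ±3√5/5.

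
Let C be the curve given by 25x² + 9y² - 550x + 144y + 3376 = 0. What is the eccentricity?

e = 4/5

25(x² - 22x) + 9(y² + 16y) = -3376
Complete the square: 25(x - 11)² + 9(y + 8)² = -3376 + 3025 + 576 = 225
Divide by 225: (x - 11)²/9 + (y + 8)²/25 = 1
Ellipse, center (11, -8), major axis vertical; a² = 25, b² = 9.
c² = a² - b² = 16, so c = 4.
e = c/a = 4/5.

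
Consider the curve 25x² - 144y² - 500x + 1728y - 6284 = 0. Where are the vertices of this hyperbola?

(-2, 6) and (22, 6)

Group the x- and y-terms: 25(x² - 20x) -144(y² - 12y) = 6284
Complete the square in x and y: 25(x - 10)² -144(y - 6)² = 6284 + 2500 - 5184 = 3600
Divide by 3600: (x - 10)²/144 - (y - 6)²/25 = 1
Hyperbola, center (10, 6), transverse axis horizontal; a² = 144, b² = 25.
a = 12. Vertices at (h ± a, k).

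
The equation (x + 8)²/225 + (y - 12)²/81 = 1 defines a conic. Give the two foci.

Center (-8, 12). The larger denominator 225 sits under the x-term, so the major axis is horizontal; a² = 225, b² = 81.
c² = a² - b² = 225 - 81 = 144, so c = 12.
Foci lie on the horizontal axis through the center: (h ± c, k).

(-20, 12) and (4, 12)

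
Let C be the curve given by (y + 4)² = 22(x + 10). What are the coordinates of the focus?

(-9/2, -4)

Vertex (-10, -4); 4p = 22 so p = 11/2. Opens right.
Focus is p units from the vertex along the axis: (h + p, k).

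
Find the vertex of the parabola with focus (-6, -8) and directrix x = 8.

The vertex is the midpoint between the focus and the directrix along the axis of symmetry.
Axis is horizontal (directrix is vertical). Vertex x-coordinate = (-6 + 8)/2 = 1; y-coordinate = -8.

(1, -8)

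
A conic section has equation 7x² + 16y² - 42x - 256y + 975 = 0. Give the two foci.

(0, 8) and (6, 8)

7(x² - 6x) + 16(y² - 16y) = -975
Complete the square: 7(x - 3)² + 16(y - 8)² = -975 + 63 + 1024 = 112
Divide by 112: (x - 3)²/16 + (y - 8)²/7 = 1
Ellipse, center (3, 8), major axis horizontal; a² = 16, b² = 7.
c² = a² - b² = 16 - 7 = 9, so c = 3.
Foci lie on the horizontal axis through the center: (h ± c, k).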